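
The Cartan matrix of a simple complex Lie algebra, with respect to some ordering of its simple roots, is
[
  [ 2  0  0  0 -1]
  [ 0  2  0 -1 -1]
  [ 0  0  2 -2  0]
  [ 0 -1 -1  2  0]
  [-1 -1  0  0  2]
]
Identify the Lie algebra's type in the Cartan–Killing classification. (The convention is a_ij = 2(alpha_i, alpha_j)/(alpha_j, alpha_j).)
C_5

The matrix has rank 5 with 2's on the diagonal. Reading the off-diagonal entries as Dynkin edges (a single edge where a_ij = a_ji = -1; a double or triple edge where a_ij * a_ji = 2 or 3), the diagram is a chain of 5 nodes with a double edge at one end; the terminal node there is the unique long simple root (C_5). One simple-root ordering that puts it in standard form is (alpha_1, alpha_5, alpha_2, alpha_4, alpha_3). So the algebra is type C_5, i.e. sp(10).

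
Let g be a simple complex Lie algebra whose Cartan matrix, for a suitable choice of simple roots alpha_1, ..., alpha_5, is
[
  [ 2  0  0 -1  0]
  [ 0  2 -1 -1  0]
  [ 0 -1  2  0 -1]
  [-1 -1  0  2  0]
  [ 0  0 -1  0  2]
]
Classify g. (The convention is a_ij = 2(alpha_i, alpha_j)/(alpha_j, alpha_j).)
A_5 (sl(6))

The matrix has rank 5 with 2's on the diagonal. Reading the off-diagonal entries as Dynkin edges (a single edge where a_ij = a_ji = -1; a double or triple edge where a_ij * a_ji = 2 or 3), the diagram is a chain of 5 nodes with single edges (A_5). One simple-root ordering that puts it in standard form is (alpha_1, alpha_4, alpha_2, alpha_3, alpha_5). So the algebra is type A_5, i.e. sl(6).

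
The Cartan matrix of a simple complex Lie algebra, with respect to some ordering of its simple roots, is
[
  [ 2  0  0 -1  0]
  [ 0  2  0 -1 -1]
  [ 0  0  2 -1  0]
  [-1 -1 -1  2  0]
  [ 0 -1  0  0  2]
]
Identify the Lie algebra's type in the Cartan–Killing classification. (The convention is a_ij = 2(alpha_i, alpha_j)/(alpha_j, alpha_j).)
D5

The matrix has rank 5 with 2's on the diagonal. Reading the off-diagonal entries as Dynkin edges (a single edge where a_ij = a_ji = -1; a double or triple edge where a_ij * a_ji = 2 or 3), the diagram is a chain of 3 nodes with a fork of two nodes at one end (D_5). One simple-root ordering that puts it in standard form is (alpha_5, alpha_2, alpha_4, alpha_1, alpha_3). So the algebra is type D_5, i.e. so(10).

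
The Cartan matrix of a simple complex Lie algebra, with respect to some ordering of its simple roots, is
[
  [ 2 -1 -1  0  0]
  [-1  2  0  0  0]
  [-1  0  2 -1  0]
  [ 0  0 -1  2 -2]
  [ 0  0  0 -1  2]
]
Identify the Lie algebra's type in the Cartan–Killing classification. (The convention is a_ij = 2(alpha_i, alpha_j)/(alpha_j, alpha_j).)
type B_5

The matrix has rank 5 with 2's on the diagonal. Reading the off-diagonal entries as Dynkin edges (a single edge where a_ij = a_ji = -1; a double or triple edge where a_ij * a_ji = 2 or 3), the diagram is a chain of 5 nodes with a double edge at one end; the terminal node there is the unique short simple root (B_5). One simple-root ordering that puts it in standard form is (alpha_2, alpha_1, alpha_3, alpha_4, alpha_5). So the algebra is type B_5, i.e. so(11).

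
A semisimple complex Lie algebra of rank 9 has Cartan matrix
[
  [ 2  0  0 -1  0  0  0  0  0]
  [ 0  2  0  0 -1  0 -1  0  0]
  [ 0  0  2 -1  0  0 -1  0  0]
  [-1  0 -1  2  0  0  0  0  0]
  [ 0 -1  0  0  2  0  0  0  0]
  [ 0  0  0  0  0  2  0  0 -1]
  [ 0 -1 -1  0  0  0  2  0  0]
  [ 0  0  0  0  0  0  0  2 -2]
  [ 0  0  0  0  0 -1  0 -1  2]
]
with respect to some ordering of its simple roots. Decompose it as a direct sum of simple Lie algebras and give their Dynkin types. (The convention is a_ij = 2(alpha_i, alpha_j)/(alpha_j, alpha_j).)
A_6 + C_3

The diagram associated to this matrix has two connected components: the simple roots {alpha_1, alpha_2, alpha_3, alpha_4, alpha_5, alpha_7} form a chain of 6 nodes with single edges (A_6), and {alpha_6, alpha_8, alpha_9} form a chain of 3 nodes with a double edge at one end; the terminal node there is the unique long simple root (C_3). A semisimple Lie algebra decomposes uniquely as the direct sum of simple ideals, one per connected component of its Dynkin diagram, so g ≅ A_6 ⊕ C_3 (dimension 48 + 21 = 69).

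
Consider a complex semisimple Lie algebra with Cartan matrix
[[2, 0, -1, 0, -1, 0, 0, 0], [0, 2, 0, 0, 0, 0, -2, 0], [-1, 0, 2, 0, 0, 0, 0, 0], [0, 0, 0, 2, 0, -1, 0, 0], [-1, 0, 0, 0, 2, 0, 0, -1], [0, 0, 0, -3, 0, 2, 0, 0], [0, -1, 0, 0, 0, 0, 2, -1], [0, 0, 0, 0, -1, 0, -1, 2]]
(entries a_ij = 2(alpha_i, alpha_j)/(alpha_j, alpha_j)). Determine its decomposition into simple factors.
The diagram associated to this matrix has two connected components: the simple roots {alpha_1, alpha_2, alpha_3, alpha_5, alpha_7, alpha_8} form a chain of 6 nodes with a double edge at one end; the terminal node there is the unique long simple root (C_6), and {alpha_4, alpha_6} form two nodes joined by a triple edge (G_2). A semisimple Lie algebra decomposes uniquely as the direct sum of simple ideals, one per connected component of its Dynkin diagram, so g ≅ C_6 ⊕ G_2 (dimension 78 + 14 = 92).

type C_6 ⊕ type G_2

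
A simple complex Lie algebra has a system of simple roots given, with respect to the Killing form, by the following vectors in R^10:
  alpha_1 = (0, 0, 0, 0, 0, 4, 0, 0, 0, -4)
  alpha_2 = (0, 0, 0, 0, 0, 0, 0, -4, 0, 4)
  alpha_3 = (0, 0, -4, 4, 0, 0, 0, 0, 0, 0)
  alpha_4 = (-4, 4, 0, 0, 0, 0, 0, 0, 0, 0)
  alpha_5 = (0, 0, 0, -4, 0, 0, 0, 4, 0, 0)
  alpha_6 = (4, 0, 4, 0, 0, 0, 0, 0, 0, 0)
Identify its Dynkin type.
A_6 (sl(7))

Compute the Cartan integers a_ij = 2(alpha_i, alpha_j)/(alpha_j, alpha_j); the resulting 6x6 Cartan matrix is
[[2, -1, 0, 0, 0, 0], [-1, 2, 0, 0, -1, 0], [0, 0, 2, 0, -1, -1], [0, 0, 0, 2, 0, -1], [0, -1, -1, 0, 2, 0], [0, 0, -1, -1, 0, 2]].
All simple roots have the same length, so the diagram is simply laced. The associated Dynkin diagram is a chain of 6 nodes with single edges (A_6), so the type is A_6 (the algebra sl(7)).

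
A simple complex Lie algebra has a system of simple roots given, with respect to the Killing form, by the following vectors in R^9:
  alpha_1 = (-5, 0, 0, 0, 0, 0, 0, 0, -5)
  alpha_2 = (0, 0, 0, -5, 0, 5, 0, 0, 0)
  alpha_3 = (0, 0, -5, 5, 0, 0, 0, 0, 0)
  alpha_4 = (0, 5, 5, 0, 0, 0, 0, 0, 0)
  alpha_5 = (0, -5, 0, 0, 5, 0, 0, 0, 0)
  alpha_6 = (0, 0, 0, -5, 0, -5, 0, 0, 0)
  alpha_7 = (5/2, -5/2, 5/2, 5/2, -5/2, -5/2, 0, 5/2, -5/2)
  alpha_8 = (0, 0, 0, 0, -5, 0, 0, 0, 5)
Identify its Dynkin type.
Compute the Cartan integers a_ij = 2(alpha_i, alpha_j)/(alpha_j, alpha_j); the resulting 8x8 Cartan matrix is
[[2, 0, 0, 0, 0, 0, 0, -1], [0, 2, -1, 0, 0, 0, -1, 0], [0, -1, 2, -1, 0, -1, 0, 0], [0, 0, -1, 2, -1, 0, 0, 0], [0, 0, 0, -1, 2, 0, 0, -1], [0, 0, -1, 0, 0, 2, 0, 0], [0, -1, 0, 0, 0, 0, 2, 0], [-1, 0, 0, 0, -1, 0, 0, 2]].
All simple roots have the same length, so the diagram is simply laced. The associated Dynkin diagram is a chain of 7 nodes with one extra node attached to the third node from one end (E_8), so the type is E_8.

E8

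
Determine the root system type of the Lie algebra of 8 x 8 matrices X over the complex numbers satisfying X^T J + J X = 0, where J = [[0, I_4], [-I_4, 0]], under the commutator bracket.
This is sp(8), which has dimension 8(8+1)/2 = 36 and rank 8/2 = 4. In the classification of classical Lie algebras, the symplectic algebra sp(2n) has type C_n; here n = 4, so the Dynkin diagram is a chain of 4 nodes with a double edge at one end; the terminal node there is the unique long simple root (C_4). Hence the type is C_4.

C_4 (sp(8))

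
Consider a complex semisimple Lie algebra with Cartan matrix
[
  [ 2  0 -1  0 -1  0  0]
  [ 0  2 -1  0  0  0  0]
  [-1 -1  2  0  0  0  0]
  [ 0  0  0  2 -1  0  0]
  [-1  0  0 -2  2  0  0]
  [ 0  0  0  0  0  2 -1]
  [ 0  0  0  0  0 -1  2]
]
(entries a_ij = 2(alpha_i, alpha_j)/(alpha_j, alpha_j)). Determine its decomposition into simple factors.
The diagram associated to this matrix has two connected components: the simple roots {alpha_6, alpha_7} form a chain of 2 nodes with single edges (A_2), and {alpha_1, alpha_2, alpha_3, alpha_4, alpha_5} form a chain of 5 nodes with a double edge at one end; the terminal node there is the unique short simple root (B_5). A semisimple Lie algebra decomposes uniquely as the direct sum of simple ideals, one per connected component of its Dynkin diagram, so g ≅ A_2 ⊕ B_5 (dimension 8 + 55 = 63).

A_2 ⊕ B_5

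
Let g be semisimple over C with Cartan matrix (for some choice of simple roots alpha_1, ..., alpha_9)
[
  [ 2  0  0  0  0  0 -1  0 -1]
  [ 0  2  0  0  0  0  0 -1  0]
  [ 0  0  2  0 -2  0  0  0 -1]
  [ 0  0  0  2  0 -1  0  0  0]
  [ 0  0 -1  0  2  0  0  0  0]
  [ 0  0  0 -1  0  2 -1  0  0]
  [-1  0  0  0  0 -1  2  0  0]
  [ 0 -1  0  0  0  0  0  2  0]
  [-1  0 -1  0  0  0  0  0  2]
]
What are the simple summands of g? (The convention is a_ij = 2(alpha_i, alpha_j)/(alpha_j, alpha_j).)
A2 ⊕ B7

The diagram associated to this matrix has two connected components: the simple roots {alpha_2, alpha_8} form a chain of 2 nodes with single edges (A_2), and {alpha_1, alpha_3, alpha_4, alpha_5, alpha_6, alpha_7, alpha_9} form a chain of 7 nodes with a double edge at one end; the terminal node there is the unique short simple root (B_7). A semisimple Lie algebra decomposes uniquely as the direct sum of simple ideals, one per connected component of its Dynkin diagram, so g ≅ A_2 ⊕ B_7 (dimension 8 + 105 = 113).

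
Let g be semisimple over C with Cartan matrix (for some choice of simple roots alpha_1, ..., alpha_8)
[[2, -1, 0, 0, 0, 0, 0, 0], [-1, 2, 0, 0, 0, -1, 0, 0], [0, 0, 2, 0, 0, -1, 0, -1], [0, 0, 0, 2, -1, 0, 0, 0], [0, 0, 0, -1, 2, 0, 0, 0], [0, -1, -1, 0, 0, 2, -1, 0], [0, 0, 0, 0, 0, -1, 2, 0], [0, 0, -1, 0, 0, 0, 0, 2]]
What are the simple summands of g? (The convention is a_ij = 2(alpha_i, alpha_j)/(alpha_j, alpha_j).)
type A_2 + type E_6

The diagram associated to this matrix has two connected components: the simple roots {alpha_4, alpha_5} form a chain of 2 nodes with single edges (A_2), and {alpha_1, alpha_2, alpha_3, alpha_6, alpha_7, alpha_8} form a chain of 5 nodes with one extra node attached to the third node from one end (E_6). A semisimple Lie algebra decomposes uniquely as the direct sum of simple ideals, one per connected component of its Dynkin diagram, so g ≅ A_2 ⊕ E_6 (dimension 8 + 78 = 86).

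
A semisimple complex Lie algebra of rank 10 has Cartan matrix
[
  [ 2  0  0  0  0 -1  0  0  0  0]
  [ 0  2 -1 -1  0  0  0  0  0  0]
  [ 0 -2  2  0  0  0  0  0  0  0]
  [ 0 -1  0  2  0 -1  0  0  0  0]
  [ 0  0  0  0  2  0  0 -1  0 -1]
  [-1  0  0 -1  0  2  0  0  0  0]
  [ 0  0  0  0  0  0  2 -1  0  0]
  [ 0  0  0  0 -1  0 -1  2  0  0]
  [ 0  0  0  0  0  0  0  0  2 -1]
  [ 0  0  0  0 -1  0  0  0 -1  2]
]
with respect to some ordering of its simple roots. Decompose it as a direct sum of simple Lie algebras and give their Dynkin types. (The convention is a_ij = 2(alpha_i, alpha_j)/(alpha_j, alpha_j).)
A5 + C5

The diagram associated to this matrix has two connected components: the simple roots {alpha_5, alpha_7, alpha_8, alpha_9, alpha_10} form a chain of 5 nodes with single edges (A_5), and {alpha_1, alpha_2, alpha_3, alpha_4, alpha_6} form a chain of 5 nodes with a double edge at one end; the terminal node there is the unique long simple root (C_5). A semisimple Lie algebra decomposes uniquely as the direct sum of simple ideals, one per connected component of its Dynkin diagram, so g ≅ A_5 ⊕ C_5 (dimension 35 + 55 = 90).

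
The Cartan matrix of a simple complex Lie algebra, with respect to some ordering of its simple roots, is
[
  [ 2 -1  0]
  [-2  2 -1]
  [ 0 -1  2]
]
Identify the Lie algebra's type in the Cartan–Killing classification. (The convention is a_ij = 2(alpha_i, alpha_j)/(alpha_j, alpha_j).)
B_3

The matrix has rank 3 with 2's on the diagonal. Reading the off-diagonal entries as Dynkin edges (a single edge where a_ij = a_ji = -1; a double or triple edge where a_ij * a_ji = 2 or 3), the diagram is a chain of 3 nodes with a double edge at one end; the terminal node there is the unique short simple root (B_3). One simple-root ordering that puts it in standard form is (alpha_3, alpha_2, alpha_1). So the algebra is type B_3, i.e. so(7).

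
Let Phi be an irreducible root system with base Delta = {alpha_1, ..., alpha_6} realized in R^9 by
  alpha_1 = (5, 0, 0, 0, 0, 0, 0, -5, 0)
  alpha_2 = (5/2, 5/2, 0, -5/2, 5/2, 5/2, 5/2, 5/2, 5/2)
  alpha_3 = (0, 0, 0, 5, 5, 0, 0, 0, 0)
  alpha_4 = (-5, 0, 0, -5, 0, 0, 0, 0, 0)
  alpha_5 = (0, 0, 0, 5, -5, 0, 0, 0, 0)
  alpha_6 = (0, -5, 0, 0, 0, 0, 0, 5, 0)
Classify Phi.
Compute the Cartan integers a_ij = 2(alpha_i, alpha_j)/(alpha_j, alpha_j); the resulting 6x6 Cartan matrix is
[[2, 0, 0, -1, 0, -1], [0, 2, 0, 0, -1, 0], [0, 0, 2, -1, 0, 0], [-1, 0, -1, 2, -1, 0], [0, -1, 0, -1, 2, 0], [-1, 0, 0, 0, 0, 2]].
All simple roots have the same length, so the diagram is simply laced. The associated Dynkin diagram is a chain of 5 nodes with one extra node attached to the third node from one end (E_6), so the type is E_6.

E6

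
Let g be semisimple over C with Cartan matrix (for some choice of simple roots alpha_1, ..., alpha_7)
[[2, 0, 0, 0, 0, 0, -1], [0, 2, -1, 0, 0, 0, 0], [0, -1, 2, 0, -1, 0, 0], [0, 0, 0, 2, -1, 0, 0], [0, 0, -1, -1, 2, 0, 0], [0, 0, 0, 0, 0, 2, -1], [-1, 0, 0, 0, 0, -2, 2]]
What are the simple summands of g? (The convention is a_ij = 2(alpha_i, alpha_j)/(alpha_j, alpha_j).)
A_4 + B_3

The diagram associated to this matrix has two connected components: the simple roots {alpha_2, alpha_3, alpha_4, alpha_5} form a chain of 4 nodes with single edges (A_4), and {alpha_1, alpha_6, alpha_7} form a chain of 3 nodes with a double edge at one end; the terminal node there is the unique short simple root (B_3). A semisimple Lie algebra decomposes uniquely as the direct sum of simple ideals, one per connected component of its Dynkin diagram, so g ≅ A_4 ⊕ B_3 (dimension 24 + 21 = 45).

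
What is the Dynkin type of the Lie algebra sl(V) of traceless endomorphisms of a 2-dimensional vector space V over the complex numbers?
A1

This is sl(2), which has dimension 2^2 - 1 = 3 and rank 2 - 1 = 1 (a Cartan subalgebra is the diagonal traceless matrices). In the classification of classical Lie algebras, the special linear algebra sl(n+1) has type A_n; here n = 1, so the Dynkin diagram is a chain of 1 nodes with single edges (A_1). Hence the type is A_1.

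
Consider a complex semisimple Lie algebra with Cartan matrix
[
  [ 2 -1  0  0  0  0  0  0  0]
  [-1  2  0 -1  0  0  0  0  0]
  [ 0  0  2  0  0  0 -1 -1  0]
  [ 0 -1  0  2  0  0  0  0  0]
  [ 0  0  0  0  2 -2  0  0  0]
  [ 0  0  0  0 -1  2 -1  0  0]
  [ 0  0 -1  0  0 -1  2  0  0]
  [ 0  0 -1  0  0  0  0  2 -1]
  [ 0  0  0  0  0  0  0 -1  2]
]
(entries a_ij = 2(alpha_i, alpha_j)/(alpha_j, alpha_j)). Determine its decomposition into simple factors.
The diagram associated to this matrix has two connected components: the simple roots {alpha_1, alpha_2, alpha_4} form a chain of 3 nodes with single edges (A_3), and {alpha_3, alpha_5, alpha_6, alpha_7, alpha_8, alpha_9} form a chain of 6 nodes with a double edge at one end; the terminal node there is the unique long simple root (C_6). A semisimple Lie algebra decomposes uniquely as the direct sum of simple ideals, one per connected component of its Dynkin diagram, so g ≅ A_3 ⊕ C_6 (dimension 15 + 78 = 93).

A3 ⊕ C6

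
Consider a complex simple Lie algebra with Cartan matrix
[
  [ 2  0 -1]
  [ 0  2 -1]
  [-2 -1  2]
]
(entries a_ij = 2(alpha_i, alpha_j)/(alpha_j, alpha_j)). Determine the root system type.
B_3 (so(7))

The matrix has rank 3 with 2's on the diagonal. Reading the off-diagonal entries as Dynkin edges (a single edge where a_ij = a_ji = -1; a double or triple edge where a_ij * a_ji = 2 or 3), the diagram is a chain of 3 nodes with a double edge at one end; the terminal node there is the unique short simple root (B_3). One simple-root ordering that puts it in standard form is (alpha_2, alpha_3, alpha_1). So the algebra is type B_3, i.e. so(7).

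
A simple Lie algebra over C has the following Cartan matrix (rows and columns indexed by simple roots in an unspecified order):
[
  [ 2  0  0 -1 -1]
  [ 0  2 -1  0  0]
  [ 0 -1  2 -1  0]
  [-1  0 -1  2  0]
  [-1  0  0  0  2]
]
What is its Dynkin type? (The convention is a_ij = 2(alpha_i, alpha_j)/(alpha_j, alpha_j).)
The matrix has rank 5 with 2's on the diagonal. Reading the off-diagonal entries as Dynkin edges (a single edge where a_ij = a_ji = -1; a double or triple edge where a_ij * a_ji = 2 or 3), the diagram is a chain of 5 nodes with single edges (A_5). One simple-root ordering that puts it in standard form is (alpha_5, alpha_1, alpha_4, alpha_3, alpha_2). So the algebra is type A_5, i.e. sl(6).

A_5 (sl(6))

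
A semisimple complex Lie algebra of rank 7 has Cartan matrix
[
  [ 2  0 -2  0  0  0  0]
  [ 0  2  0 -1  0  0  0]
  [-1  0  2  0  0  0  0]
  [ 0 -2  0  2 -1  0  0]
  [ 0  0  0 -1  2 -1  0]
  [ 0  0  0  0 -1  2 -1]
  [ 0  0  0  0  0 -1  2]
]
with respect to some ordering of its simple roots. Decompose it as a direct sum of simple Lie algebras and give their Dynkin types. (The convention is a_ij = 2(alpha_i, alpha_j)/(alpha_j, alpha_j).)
B_2 (so(5)) + B_5 (so(11))

The diagram associated to this matrix has two connected components: the simple roots {alpha_1, alpha_3} form a chain of 2 nodes with a double edge at one end; the terminal node there is the unique short simple root (B_2), and {alpha_2, alpha_4, alpha_5, alpha_6, alpha_7} form a chain of 5 nodes with a double edge at one end; the terminal node there is the unique short simple root (B_5). A semisimple Lie algebra decomposes uniquely as the direct sum of simple ideals, one per connected component of its Dynkin diagram, so g ≅ B_2 ⊕ B_5 (dimension 10 + 55 = 65).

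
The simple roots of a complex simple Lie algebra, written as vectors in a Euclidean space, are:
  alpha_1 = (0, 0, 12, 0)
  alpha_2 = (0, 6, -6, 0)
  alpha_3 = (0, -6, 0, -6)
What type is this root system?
C_3 (sp(6))

Compute the Cartan integers a_ij = 2(alpha_i, alpha_j)/(alpha_j, alpha_j); the resulting 3x3 Cartan matrix is
[[2, -2, 0], [-1, 2, -1], [0, -1, 2]].
The roots have two lengths (squared-length ratio 2:1); the short ones are alpha_{2,3}. The associated Dynkin diagram is a chain of 3 nodes with a double edge at one end; the terminal node there is the unique long simple root (C_3), so the type is C_3 (the algebra sp(6)).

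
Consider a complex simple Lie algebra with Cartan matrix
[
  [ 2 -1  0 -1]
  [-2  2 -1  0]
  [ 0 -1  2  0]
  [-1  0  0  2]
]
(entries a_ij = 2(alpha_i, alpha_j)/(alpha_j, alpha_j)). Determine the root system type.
F_4

The matrix has rank 4 with 2's on the diagonal. Reading the off-diagonal entries as Dynkin edges (a single edge where a_ij = a_ji = -1; a double or triple edge where a_ij * a_ji = 2 or 3), the diagram is a chain of 4 nodes with a double edge between the middle two (F_4). One simple-root ordering that puts it in standard form is (alpha_3, alpha_2, alpha_1, alpha_4). So the algebra is type F_4.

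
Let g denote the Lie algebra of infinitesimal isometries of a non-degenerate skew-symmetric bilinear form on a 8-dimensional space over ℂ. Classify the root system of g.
C_4

This is sp(8), which has dimension 8(8+1)/2 = 36 and rank 8/2 = 4. In the classification of classical Lie algebras, the symplectic algebra sp(2n) has type C_n; here n = 4, so the Dynkin diagram is a chain of 4 nodes with a double edge at one end; the terminal node there is the unique long simple root (C_4). Hence the type is C_4.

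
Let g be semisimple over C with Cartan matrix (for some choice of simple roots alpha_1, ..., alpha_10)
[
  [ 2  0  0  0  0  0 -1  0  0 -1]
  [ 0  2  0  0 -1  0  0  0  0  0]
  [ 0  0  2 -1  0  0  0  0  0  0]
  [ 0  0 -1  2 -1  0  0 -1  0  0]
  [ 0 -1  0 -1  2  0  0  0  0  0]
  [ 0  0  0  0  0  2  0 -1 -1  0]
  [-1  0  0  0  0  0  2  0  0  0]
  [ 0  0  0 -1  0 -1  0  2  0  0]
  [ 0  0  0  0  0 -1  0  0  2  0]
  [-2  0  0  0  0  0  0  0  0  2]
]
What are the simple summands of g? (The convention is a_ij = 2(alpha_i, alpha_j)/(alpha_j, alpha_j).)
The diagram associated to this matrix has two connected components: the simple roots {alpha_1, alpha_7, alpha_10} form a chain of 3 nodes with a double edge at one end; the terminal node there is the unique long simple root (C_3), and {alpha_2, alpha_3, alpha_4, alpha_5, alpha_6, alpha_8, alpha_9} form a chain of 6 nodes with one extra node attached to the third node from one end (E_7). A semisimple Lie algebra decomposes uniquely as the direct sum of simple ideals, one per connected component of its Dynkin diagram, so g ≅ C_3 ⊕ E_7 (dimension 21 + 133 = 154).

C_3 ⊕ E_7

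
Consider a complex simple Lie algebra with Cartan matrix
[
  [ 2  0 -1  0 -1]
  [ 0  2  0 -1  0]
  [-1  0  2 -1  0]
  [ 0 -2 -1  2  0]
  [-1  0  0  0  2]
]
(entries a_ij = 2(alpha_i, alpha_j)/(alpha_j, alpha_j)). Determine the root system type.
The matrix has rank 5 with 2's on the diagonal. Reading the off-diagonal entries as Dynkin edges (a single edge where a_ij = a_ji = -1; a double or triple edge where a_ij * a_ji = 2 or 3), the diagram is a chain of 5 nodes with a double edge at one end; the terminal node there is the unique short simple root (B_5). One simple-root ordering that puts it in standard form is (alpha_5, alpha_1, alpha_3, alpha_4, alpha_2). So the algebra is type B_5, i.e. so(11).

B5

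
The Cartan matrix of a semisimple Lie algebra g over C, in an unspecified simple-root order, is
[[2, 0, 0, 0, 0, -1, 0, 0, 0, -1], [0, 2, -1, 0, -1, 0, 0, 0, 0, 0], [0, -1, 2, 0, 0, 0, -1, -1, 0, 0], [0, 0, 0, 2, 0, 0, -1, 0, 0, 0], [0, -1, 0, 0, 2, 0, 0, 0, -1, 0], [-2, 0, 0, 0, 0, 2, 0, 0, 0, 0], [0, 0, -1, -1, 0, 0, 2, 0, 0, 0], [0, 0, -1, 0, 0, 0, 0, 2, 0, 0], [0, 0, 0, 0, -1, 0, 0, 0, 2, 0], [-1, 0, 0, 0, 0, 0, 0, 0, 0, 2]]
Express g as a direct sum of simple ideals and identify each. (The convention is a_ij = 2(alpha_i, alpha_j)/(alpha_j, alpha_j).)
The diagram associated to this matrix has two connected components: the simple roots {alpha_1, alpha_6, alpha_10} form a chain of 3 nodes with a double edge at one end; the terminal node there is the unique long simple root (C_3), and {alpha_2, alpha_3, alpha_4, alpha_5, alpha_7, alpha_8, alpha_9} form a chain of 6 nodes with one extra node attached to the third node from one end (E_7). A semisimple Lie algebra decomposes uniquely as the direct sum of simple ideals, one per connected component of its Dynkin diagram, so g ≅ C_3 ⊕ E_7 (dimension 21 + 133 = 154).

type C_3 + type E_7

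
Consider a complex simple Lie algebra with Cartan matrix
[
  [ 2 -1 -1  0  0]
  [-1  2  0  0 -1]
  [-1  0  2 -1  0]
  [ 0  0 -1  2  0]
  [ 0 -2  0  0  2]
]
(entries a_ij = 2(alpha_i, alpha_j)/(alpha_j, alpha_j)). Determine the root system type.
The matrix has rank 5 with 2's on the diagonal. Reading the off-diagonal entries as Dynkin edges (a single edge where a_ij = a_ji = -1; a double or triple edge where a_ij * a_ji = 2 or 3), the diagram is a chain of 5 nodes with a double edge at one end; the terminal node there is the unique long simple root (C_5). One simple-root ordering that puts it in standard form is (alpha_4, alpha_3, alpha_1, alpha_2, alpha_5). So the algebra is type C_5, i.e. sp(10).

C_5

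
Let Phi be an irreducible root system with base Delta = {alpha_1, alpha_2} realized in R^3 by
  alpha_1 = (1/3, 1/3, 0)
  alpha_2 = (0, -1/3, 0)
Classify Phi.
Compute the Cartan integers a_ij = 2(alpha_i, alpha_j)/(alpha_j, alpha_j); the resulting 2x2 Cartan matrix is
[[2, -2], [-1, 2]].
The roots have two lengths (squared-length ratio 2:1); the short ones are alpha_{2}. The associated Dynkin diagram is a chain of 2 nodes with a double edge at one end; the terminal node there is the unique short simple root (B_2), so the type is B_2 (the algebra so(5)).

B_2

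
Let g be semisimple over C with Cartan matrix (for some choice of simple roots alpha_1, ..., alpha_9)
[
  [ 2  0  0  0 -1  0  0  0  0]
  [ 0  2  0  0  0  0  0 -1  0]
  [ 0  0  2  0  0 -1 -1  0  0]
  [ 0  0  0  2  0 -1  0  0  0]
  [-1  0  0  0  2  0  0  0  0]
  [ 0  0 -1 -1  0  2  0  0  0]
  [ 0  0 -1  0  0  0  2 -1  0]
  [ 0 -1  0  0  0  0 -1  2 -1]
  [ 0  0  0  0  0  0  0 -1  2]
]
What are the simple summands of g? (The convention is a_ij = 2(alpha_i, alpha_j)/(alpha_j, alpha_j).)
type A_2 + type D_7

The diagram associated to this matrix has two connected components: the simple roots {alpha_1, alpha_5} form a chain of 2 nodes with single edges (A_2), and {alpha_2, alpha_3, alpha_4, alpha_6, alpha_7, alpha_8, alpha_9} form a chain of 5 nodes with a fork of two nodes at one end (D_7). A semisimple Lie algebra decomposes uniquely as the direct sum of simple ideals, one per connected component of its Dynkin diagram, so g ≅ A_2 ⊕ D_7 (dimension 8 + 91 = 99).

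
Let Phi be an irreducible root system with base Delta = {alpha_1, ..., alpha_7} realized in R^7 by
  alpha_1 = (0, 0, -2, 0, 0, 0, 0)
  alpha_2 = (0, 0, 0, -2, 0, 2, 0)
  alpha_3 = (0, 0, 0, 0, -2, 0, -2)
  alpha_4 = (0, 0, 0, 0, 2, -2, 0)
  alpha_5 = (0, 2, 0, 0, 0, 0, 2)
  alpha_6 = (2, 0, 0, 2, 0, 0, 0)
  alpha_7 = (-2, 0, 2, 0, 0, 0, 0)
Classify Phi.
B7

Compute the Cartan integers a_ij = 2(alpha_i, alpha_j)/(alpha_j, alpha_j); the resulting 7x7 Cartan matrix is
[[2, 0, 0, 0, 0, 0, -1], [0, 2, 0, -1, 0, -1, 0], [0, 0, 2, -1, -1, 0, 0], [0, -1, -1, 2, 0, 0, 0], [0, 0, -1, 0, 2, 0, 0], [0, -1, 0, 0, 0, 2, -1], [-2, 0, 0, 0, 0, -1, 2]].
The roots have two lengths (squared-length ratio 2:1); the short ones are alpha_{1}. The associated Dynkin diagram is a chain of 7 nodes with a double edge at one end; the terminal node there is the unique short simple root (B_7), so the type is B_7 (the algebra so(15)).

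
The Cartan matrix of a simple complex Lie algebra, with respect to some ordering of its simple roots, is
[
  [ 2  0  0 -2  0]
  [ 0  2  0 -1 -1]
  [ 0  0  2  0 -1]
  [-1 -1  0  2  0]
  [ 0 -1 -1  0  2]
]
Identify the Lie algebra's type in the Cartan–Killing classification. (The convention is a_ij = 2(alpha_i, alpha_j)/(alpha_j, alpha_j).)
type C_5

The matrix has rank 5 with 2's on the diagonal. Reading the off-diagonal entries as Dynkin edges (a single edge where a_ij = a_ji = -1; a double or triple edge where a_ij * a_ji = 2 or 3), the diagram is a chain of 5 nodes with a double edge at one end; the terminal node there is the unique long simple root (C_5). One simple-root ordering that puts it in standard form is (alpha_3, alpha_5, alpha_2, alpha_4, alpha_1). So the algebra is type C_5, i.e. sp(10).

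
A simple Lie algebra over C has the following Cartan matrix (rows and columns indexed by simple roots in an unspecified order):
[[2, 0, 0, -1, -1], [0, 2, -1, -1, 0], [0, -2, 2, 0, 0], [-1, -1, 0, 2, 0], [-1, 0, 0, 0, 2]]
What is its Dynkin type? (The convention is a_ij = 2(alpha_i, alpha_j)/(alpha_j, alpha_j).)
C_5

The matrix has rank 5 with 2's on the diagonal. Reading the off-diagonal entries as Dynkin edges (a single edge where a_ij = a_ji = -1; a double or triple edge where a_ij * a_ji = 2 or 3), the diagram is a chain of 5 nodes with a double edge at one end; the terminal node there is the unique long simple root (C_5). One simple-root ordering that puts it in standard form is (alpha_5, alpha_1, alpha_4, alpha_2, alpha_3). So the algebra is type C_5, i.e. sp(10).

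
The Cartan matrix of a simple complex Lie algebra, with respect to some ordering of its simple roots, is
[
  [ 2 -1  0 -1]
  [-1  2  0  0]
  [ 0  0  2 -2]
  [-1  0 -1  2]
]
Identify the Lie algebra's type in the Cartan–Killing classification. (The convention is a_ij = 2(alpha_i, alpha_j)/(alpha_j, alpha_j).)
The matrix has rank 4 with 2's on the diagonal. Reading the off-diagonal entries as Dynkin edges (a single edge where a_ij = a_ji = -1; a double or triple edge where a_ij * a_ji = 2 or 3), the diagram is a chain of 4 nodes with a double edge at one end; the terminal node there is the unique long simple root (C_4). One simple-root ordering that puts it in standard form is (alpha_2, alpha_1, alpha_4, alpha_3). So the algebra is type C_4, i.e. sp(8).

C_4 (sp(8))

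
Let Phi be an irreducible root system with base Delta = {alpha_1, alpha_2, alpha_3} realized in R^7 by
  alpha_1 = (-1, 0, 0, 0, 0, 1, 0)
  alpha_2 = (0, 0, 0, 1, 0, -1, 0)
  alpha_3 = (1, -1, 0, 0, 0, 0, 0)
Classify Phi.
A_3 (sl(4))

Compute the Cartan integers a_ij = 2(alpha_i, alpha_j)/(alpha_j, alpha_j); the resulting 3x3 Cartan matrix is
[[2, -1, -1], [-1, 2, 0], [-1, 0, 2]].
All simple roots have the same length, so the diagram is simply laced. The associated Dynkin diagram is a chain of 3 nodes with single edges (A_3), so the type is A_3 (the algebra sl(4)).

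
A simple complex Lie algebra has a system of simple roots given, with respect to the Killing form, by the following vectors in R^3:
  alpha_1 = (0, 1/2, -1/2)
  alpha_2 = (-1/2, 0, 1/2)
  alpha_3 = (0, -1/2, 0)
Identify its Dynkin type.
Compute the Cartan integers a_ij = 2(alpha_i, alpha_j)/(alpha_j, alpha_j); the resulting 3x3 Cartan matrix is
[[2, -1, -2], [-1, 2, 0], [-1, 0, 2]].
The roots have two lengths (squared-length ratio 2:1); the short ones are alpha_{3}. The associated Dynkin diagram is a chain of 3 nodes with a double edge at one end; the terminal node there is the unique short simple root (B_3), so the type is B_3 (the algebra so(7)).

B_3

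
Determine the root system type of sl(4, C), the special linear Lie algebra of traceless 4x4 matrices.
A_3

This is sl(4), which has dimension 4^2 - 1 = 15 and rank 4 - 1 = 3 (a Cartan subalgebra is the diagonal traceless matrices). In the classification of classical Lie algebras, the special linear algebra sl(n+1) has type A_n; here n = 3, so the Dynkin diagram is a chain of 3 nodes with single edges (A_3). Hence the type is A_3.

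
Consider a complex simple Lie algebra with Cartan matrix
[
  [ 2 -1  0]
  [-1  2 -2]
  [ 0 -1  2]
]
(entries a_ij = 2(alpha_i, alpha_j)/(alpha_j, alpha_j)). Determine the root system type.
B_3 (so(7))

The matrix has rank 3 with 2's on the diagonal. Reading the off-diagonal entries as Dynkin edges (a single edge where a_ij = a_ji = -1; a double or triple edge where a_ij * a_ji = 2 or 3), the diagram is a chain of 3 nodes with a double edge at one end; the terminal node there is the unique short simple root (B_3). One simple-root ordering that puts it in standard form is (alpha_1, alpha_2, alpha_3). So the algebra is type B_3, i.e. so(7).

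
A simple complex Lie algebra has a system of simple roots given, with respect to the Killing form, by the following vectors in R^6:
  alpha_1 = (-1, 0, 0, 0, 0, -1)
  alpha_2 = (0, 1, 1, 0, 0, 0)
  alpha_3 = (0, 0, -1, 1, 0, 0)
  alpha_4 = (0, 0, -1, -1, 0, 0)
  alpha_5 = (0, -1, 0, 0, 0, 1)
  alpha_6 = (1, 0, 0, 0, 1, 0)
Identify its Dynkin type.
Compute the Cartan integers a_ij = 2(alpha_i, alpha_j)/(alpha_j, alpha_j); the resulting 6x6 Cartan matrix is
[[2, 0, 0, 0, -1, -1], [0, 2, -1, -1, -1, 0], [0, -1, 2, 0, 0, 0], [0, -1, 0, 2, 0, 0], [-1, -1, 0, 0, 2, 0], [-1, 0, 0, 0, 0, 2]].
All simple roots have the same length, so the diagram is simply laced. The associated Dynkin diagram is a chain of 4 nodes with a fork of two nodes at one end (D_6), so the type is D_6 (the algebra so(12)).

D_6 (so(12))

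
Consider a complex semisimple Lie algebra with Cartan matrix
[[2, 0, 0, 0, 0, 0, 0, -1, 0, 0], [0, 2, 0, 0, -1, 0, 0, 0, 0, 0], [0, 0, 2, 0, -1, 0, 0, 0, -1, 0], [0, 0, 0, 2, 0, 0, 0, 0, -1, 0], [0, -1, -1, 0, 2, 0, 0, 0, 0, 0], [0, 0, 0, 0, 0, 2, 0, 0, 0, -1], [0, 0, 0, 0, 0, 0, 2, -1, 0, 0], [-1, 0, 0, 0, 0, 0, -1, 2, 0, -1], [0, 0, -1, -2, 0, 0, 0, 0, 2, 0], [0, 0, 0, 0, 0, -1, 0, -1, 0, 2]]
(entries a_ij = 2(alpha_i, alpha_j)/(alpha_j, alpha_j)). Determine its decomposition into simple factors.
The diagram associated to this matrix has two connected components: the simple roots {alpha_2, alpha_3, alpha_4, alpha_5, alpha_9} form a chain of 5 nodes with a double edge at one end; the terminal node there is the unique short simple root (B_5), and {alpha_1, alpha_6, alpha_7, alpha_8, alpha_10} form a chain of 3 nodes with a fork of two nodes at one end (D_5). A semisimple Lie algebra decomposes uniquely as the direct sum of simple ideals, one per connected component of its Dynkin diagram, so g ≅ B_5 ⊕ D_5 (dimension 55 + 45 = 100).

B_5 + D_5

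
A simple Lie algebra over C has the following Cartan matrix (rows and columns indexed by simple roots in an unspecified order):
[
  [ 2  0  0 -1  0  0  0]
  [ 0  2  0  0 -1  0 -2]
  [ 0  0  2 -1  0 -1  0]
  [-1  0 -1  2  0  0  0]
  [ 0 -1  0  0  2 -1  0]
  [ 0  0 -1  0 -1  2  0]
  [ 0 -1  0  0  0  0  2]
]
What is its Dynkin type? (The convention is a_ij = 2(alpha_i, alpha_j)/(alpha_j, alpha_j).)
B_7 (so(15))

The matrix has rank 7 with 2's on the diagonal. Reading the off-diagonal entries as Dynkin edges (a single edge where a_ij = a_ji = -1; a double or triple edge where a_ij * a_ji = 2 or 3), the diagram is a chain of 7 nodes with a double edge at one end; the terminal node there is the unique short simple root (B_7). One simple-root ordering that puts it in standard form is (alpha_1, alpha_4, alpha_3, alpha_6, alpha_5, alpha_2, alpha_7). So the algebra is type B_7, i.e. so(15).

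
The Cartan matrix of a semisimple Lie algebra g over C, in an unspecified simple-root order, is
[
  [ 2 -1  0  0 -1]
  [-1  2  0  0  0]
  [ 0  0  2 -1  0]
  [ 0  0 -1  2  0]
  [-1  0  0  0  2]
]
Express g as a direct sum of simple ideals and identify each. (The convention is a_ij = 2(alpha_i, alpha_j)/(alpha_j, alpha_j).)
type A_2 + type A_3

The diagram associated to this matrix has two connected components: the simple roots {alpha_3, alpha_4} form a chain of 2 nodes with single edges (A_2), and {alpha_1, alpha_2, alpha_5} form a chain of 3 nodes with single edges (A_3). A semisimple Lie algebra decomposes uniquely as the direct sum of simple ideals, one per connected component of its Dynkin diagram, so g ≅ A_2 ⊕ A_3 (dimension 8 + 15 = 23).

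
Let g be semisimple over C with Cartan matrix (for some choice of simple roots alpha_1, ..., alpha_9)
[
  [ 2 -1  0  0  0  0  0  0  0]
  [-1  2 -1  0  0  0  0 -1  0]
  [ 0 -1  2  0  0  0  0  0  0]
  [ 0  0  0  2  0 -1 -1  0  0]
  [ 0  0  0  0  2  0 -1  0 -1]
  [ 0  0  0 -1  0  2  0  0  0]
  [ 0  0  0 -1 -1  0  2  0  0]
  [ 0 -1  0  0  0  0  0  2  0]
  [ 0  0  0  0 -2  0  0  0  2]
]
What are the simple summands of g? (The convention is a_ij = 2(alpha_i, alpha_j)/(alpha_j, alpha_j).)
The diagram associated to this matrix has two connected components: the simple roots {alpha_4, alpha_5, alpha_6, alpha_7, alpha_9} form a chain of 5 nodes with a double edge at one end; the terminal node there is the unique long simple root (C_5), and {alpha_1, alpha_2, alpha_3, alpha_8} form a chain of 2 nodes with a fork of two nodes at one end (D_4). A semisimple Lie algebra decomposes uniquely as the direct sum of simple ideals, one per connected component of its Dynkin diagram, so g ≅ C_5 ⊕ D_4 (dimension 55 + 28 = 83).

C_5 (sp(10)) + D_4 (so(8))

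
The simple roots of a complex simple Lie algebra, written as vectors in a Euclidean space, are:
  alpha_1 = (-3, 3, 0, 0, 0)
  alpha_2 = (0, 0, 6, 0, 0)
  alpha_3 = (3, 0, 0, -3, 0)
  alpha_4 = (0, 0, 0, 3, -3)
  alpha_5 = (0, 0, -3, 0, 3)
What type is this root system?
Compute the Cartan integers a_ij = 2(alpha_i, alpha_j)/(alpha_j, alpha_j); the resulting 5x5 Cartan matrix is
[[2, 0, -1, 0, 0], [0, 2, 0, 0, -2], [-1, 0, 2, -1, 0], [0, 0, -1, 2, -1], [0, -1, 0, -1, 2]].
The roots have two lengths (squared-length ratio 2:1); the short ones are alpha_{1,3,4,5}. The associated Dynkin diagram is a chain of 5 nodes with a double edge at one end; the terminal node there is the unique long simple root (C_5), so the type is C_5 (the algebra sp(10)).

C5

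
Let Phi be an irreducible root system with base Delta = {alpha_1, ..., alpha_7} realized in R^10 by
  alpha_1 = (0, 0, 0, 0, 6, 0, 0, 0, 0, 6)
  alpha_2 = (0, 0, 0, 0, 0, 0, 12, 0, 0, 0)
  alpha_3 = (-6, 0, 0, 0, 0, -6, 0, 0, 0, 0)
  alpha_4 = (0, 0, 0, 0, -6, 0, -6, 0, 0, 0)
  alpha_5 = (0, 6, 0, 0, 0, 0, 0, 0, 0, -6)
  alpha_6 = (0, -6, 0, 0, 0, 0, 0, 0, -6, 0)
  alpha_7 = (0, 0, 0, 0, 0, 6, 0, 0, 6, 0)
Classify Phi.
Compute the Cartan integers a_ij = 2(alpha_i, alpha_j)/(alpha_j, alpha_j); the resulting 7x7 Cartan matrix is
[[2, 0, 0, -1, -1, 0, 0], [0, 2, 0, -2, 0, 0, 0], [0, 0, 2, 0, 0, 0, -1], [-1, -1, 0, 2, 0, 0, 0], [-1, 0, 0, 0, 2, -1, 0], [0, 0, 0, 0, -1, 2, -1], [0, 0, -1, 0, 0, -1, 2]].
The roots have two lengths (squared-length ratio 2:1); the short ones are alpha_{1,3,4,5,6,7}. The associated Dynkin diagram is a chain of 7 nodes with a double edge at one end; the terminal node there is the unique long simple root (C_7), so the type is C_7 (the algebra sp(14)).

type C_7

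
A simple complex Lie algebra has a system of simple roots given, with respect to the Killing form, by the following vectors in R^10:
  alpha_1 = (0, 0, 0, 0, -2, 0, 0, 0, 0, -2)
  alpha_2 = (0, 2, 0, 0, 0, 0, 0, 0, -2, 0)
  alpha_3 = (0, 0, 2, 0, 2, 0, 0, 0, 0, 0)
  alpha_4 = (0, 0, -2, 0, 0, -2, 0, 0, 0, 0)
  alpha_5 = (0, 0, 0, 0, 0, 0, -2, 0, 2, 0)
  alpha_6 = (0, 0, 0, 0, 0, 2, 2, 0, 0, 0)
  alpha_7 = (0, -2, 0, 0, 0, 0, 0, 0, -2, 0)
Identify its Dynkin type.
D_7

Compute the Cartan integers a_ij = 2(alpha_i, alpha_j)/(alpha_j, alpha_j); the resulting 7x7 Cartan matrix is
[[2, 0, -1, 0, 0, 0, 0], [0, 2, 0, 0, -1, 0, 0], [-1, 0, 2, -1, 0, 0, 0], [0, 0, -1, 2, 0, -1, 0], [0, -1, 0, 0, 2, -1, -1], [0, 0, 0, -1, -1, 2, 0], [0, 0, 0, 0, -1, 0, 2]].
All simple roots have the same length, so the diagram is simply laced. The associated Dynkin diagram is a chain of 5 nodes with a fork of two nodes at one end (D_7), so the type is D_7 (the algebra so(14)).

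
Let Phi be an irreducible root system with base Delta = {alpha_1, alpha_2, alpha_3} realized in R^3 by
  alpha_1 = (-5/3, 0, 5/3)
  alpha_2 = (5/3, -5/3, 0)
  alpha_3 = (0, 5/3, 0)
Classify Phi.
type B_3

Compute the Cartan integers a_ij = 2(alpha_i, alpha_j)/(alpha_j, alpha_j); the resulting 3x3 Cartan matrix is
[[2, -1, 0], [-1, 2, -2], [0, -1, 2]].
The roots have two lengths (squared-length ratio 2:1); the short ones are alpha_{3}. The associated Dynkin diagram is a chain of 3 nodes with a double edge at one end; the terminal node there is the unique short simple root (B_3), so the type is B_3 (the algebra so(7)).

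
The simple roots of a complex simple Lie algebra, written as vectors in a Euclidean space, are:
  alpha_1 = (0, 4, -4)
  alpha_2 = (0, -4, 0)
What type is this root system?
Compute the Cartan integers a_ij = 2(alpha_i, alpha_j)/(alpha_j, alpha_j); the resulting 2x2 Cartan matrix is
[[2, -2], [-1, 2]].
The roots have two lengths (squared-length ratio 2:1); the short ones are alpha_{2}. The associated Dynkin diagram is a chain of 2 nodes with a double edge at one end; the terminal node there is the unique short simple root (B_2), so the type is B_2 (the algebra so(5)).

B2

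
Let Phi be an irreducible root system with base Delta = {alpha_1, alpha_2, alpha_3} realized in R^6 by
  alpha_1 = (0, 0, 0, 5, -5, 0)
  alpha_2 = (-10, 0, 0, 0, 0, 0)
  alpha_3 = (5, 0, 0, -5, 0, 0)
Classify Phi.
Compute the Cartan integers a_ij = 2(alpha_i, alpha_j)/(alpha_j, alpha_j); the resulting 3x3 Cartan matrix is
[[2, 0, -1], [0, 2, -2], [-1, -1, 2]].
The roots have two lengths (squared-length ratio 2:1); the short ones are alpha_{1,3}. The associated Dynkin diagram is a chain of 3 nodes with a double edge at one end; the terminal node there is the unique long simple root (C_3), so the type is C_3 (the algebra sp(6)).

C_3 (sp(6))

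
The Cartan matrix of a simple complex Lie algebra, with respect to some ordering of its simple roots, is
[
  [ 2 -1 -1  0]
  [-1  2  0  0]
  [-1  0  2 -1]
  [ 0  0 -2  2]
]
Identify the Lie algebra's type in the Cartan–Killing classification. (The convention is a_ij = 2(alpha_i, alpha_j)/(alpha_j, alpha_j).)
type C_4

The matrix has rank 4 with 2's on the diagonal. Reading the off-diagonal entries as Dynkin edges (a single edge where a_ij = a_ji = -1; a double or triple edge where a_ij * a_ji = 2 or 3), the diagram is a chain of 4 nodes with a double edge at one end; the terminal node there is the unique long simple root (C_4). One simple-root ordering that puts it in standard form is (alpha_2, alpha_1, alpha_3, alpha_4). So the algebra is type C_4, i.e. sp(8).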